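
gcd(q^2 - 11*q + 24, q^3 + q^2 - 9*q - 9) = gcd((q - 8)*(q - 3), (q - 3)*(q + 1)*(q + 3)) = q - 3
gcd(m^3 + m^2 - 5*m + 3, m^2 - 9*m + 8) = m - 1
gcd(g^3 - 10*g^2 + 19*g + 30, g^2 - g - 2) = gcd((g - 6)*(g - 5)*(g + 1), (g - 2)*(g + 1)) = g + 1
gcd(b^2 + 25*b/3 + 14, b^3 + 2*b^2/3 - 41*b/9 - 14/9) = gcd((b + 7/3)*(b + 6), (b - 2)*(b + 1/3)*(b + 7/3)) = b + 7/3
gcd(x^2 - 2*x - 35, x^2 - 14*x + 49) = x - 7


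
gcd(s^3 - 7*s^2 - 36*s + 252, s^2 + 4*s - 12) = s + 6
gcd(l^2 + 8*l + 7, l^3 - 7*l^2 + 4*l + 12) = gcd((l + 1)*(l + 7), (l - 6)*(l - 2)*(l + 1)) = l + 1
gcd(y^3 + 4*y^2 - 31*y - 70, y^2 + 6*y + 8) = y + 2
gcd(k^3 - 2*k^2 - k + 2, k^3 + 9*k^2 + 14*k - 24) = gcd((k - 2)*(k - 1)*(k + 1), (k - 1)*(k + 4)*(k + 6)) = k - 1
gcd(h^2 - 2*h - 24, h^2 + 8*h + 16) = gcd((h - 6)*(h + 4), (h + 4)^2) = h + 4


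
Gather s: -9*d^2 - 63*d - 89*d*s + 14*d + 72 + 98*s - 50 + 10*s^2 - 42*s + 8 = -9*d^2 - 49*d + 10*s^2 + s*(56 - 89*d) + 30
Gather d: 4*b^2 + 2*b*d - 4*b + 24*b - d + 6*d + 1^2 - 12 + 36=4*b^2 + 20*b + d*(2*b + 5) + 25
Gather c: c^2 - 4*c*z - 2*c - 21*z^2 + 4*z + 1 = c^2 + c*(-4*z - 2) - 21*z^2 + 4*z + 1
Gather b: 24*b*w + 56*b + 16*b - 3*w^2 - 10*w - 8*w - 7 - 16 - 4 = b*(24*w + 72) - 3*w^2 - 18*w - 27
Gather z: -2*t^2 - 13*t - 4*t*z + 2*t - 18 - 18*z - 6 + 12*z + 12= -2*t^2 - 11*t + z*(-4*t - 6) - 12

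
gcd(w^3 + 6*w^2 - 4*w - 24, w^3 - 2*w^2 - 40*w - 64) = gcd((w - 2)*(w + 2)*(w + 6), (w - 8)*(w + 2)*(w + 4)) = w + 2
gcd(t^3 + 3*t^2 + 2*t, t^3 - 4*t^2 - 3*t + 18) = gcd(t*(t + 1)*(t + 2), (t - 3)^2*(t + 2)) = t + 2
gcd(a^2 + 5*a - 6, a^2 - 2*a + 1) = a - 1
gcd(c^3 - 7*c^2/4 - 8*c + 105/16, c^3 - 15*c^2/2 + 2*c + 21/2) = 1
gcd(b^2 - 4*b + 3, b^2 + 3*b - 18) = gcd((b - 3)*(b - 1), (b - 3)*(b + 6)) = b - 3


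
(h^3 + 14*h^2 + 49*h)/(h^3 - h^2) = (h^2 + 14*h + 49)/(h*(h - 1))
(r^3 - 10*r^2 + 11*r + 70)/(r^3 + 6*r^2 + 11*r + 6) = (r^2 - 12*r + 35)/(r^2 + 4*r + 3)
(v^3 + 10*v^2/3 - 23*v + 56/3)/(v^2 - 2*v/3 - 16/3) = (v^2 + 6*v - 7)/(v + 2)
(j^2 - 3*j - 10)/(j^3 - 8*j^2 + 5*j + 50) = 1/(j - 5)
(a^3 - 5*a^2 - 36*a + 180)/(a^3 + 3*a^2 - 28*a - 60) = (a - 6)/(a + 2)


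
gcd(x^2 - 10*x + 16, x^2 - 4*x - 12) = 1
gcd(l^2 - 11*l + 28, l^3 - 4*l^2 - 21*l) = l - 7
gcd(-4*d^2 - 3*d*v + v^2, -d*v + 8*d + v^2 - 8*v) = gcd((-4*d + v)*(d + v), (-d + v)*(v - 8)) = 1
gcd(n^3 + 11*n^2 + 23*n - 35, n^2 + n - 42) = n + 7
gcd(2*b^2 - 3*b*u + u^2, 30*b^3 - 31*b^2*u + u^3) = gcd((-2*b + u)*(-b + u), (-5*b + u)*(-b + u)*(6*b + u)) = -b + u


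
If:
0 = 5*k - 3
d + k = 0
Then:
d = -3/5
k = 3/5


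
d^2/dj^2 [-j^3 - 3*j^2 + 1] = -6*j - 6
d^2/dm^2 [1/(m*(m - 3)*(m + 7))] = 2*(6*m^4 + 32*m^3 - 15*m^2 - 252*m + 441)/(m^3*(m^6 + 12*m^5 - 15*m^4 - 440*m^3 + 315*m^2 + 5292*m - 9261))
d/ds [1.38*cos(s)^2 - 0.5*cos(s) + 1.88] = (0.5 - 2.76*cos(s))*sin(s)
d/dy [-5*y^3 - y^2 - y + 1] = -15*y^2 - 2*y - 1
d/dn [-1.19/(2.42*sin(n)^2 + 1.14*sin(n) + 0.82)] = (5.7596*sin(n) + 1.3566)*cos(n)/(2.42*sin(n)^2 + 1.14*sin(n) + 0.82)^2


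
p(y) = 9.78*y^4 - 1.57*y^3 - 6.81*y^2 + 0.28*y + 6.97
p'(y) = 39.12*y^3 - 4.71*y^2 - 13.62*y + 0.28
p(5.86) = 10991.48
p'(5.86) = 7630.85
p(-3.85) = 2143.28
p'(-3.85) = -2249.54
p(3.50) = 1324.82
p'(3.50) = 1572.18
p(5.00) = 5754.37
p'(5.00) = 4704.43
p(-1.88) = 114.98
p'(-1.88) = -250.70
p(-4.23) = 3133.89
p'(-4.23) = -2987.26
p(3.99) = 2278.68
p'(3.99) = 2355.90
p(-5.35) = 8063.21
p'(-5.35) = -6052.13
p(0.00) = 6.97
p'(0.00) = 0.28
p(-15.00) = 498881.77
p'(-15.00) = -132885.17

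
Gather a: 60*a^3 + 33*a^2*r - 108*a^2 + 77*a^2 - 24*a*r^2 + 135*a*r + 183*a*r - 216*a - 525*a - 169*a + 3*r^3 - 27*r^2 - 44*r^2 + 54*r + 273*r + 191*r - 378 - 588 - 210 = 60*a^3 + a^2*(33*r - 31) + a*(-24*r^2 + 318*r - 910) + 3*r^3 - 71*r^2 + 518*r - 1176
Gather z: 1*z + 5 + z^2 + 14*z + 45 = z^2 + 15*z + 50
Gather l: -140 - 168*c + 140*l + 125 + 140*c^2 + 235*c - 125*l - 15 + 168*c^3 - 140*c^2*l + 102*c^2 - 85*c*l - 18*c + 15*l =168*c^3 + 242*c^2 + 49*c + l*(-140*c^2 - 85*c + 30) - 30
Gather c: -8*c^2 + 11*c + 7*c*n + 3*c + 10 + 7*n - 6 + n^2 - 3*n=-8*c^2 + c*(7*n + 14) + n^2 + 4*n + 4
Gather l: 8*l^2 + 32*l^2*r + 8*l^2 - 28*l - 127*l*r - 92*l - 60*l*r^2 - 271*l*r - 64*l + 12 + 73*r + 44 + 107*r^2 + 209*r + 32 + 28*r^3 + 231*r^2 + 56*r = l^2*(32*r + 16) + l*(-60*r^2 - 398*r - 184) + 28*r^3 + 338*r^2 + 338*r + 88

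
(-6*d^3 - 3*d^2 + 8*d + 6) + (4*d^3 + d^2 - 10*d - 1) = -2*d^3 - 2*d^2 - 2*d + 5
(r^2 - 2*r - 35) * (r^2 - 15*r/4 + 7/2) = r^4 - 23*r^3/4 - 24*r^2 + 497*r/4 - 245/2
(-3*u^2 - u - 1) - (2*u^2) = -5*u^2 - u - 1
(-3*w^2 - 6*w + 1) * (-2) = 6*w^2 + 12*w - 2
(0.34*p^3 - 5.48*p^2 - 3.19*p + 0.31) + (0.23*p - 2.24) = 0.34*p^3 - 5.48*p^2 - 2.96*p - 1.93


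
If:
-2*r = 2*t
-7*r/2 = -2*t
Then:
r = 0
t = 0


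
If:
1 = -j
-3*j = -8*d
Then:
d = -3/8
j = -1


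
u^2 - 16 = (u - 4)*(u + 4)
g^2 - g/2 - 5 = (g - 5/2)*(g + 2)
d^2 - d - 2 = (d - 2)*(d + 1)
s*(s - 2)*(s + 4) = s^3 + 2*s^2 - 8*s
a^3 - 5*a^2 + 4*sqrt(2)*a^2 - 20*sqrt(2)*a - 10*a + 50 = (a - 5)*(a - sqrt(2))*(a + 5*sqrt(2))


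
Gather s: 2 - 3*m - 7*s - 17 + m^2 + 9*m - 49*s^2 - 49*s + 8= m^2 + 6*m - 49*s^2 - 56*s - 7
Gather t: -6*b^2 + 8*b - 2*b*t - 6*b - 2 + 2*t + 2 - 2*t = -6*b^2 - 2*b*t + 2*b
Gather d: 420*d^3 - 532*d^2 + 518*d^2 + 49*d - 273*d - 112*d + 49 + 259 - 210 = 420*d^3 - 14*d^2 - 336*d + 98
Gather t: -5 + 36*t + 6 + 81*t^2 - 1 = 81*t^2 + 36*t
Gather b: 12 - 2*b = 12 - 2*b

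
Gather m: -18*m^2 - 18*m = -18*m^2 - 18*m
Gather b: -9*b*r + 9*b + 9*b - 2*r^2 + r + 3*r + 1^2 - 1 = b*(18 - 9*r) - 2*r^2 + 4*r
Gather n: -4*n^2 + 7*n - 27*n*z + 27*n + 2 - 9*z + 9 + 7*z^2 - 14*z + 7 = -4*n^2 + n*(34 - 27*z) + 7*z^2 - 23*z + 18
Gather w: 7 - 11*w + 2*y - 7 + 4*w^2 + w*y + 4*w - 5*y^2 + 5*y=4*w^2 + w*(y - 7) - 5*y^2 + 7*y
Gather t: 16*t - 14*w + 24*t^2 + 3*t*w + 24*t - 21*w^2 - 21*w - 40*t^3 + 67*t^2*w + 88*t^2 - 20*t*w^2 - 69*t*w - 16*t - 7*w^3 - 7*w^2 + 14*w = -40*t^3 + t^2*(67*w + 112) + t*(-20*w^2 - 66*w + 24) - 7*w^3 - 28*w^2 - 21*w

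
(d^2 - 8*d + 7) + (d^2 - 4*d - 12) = 2*d^2 - 12*d - 5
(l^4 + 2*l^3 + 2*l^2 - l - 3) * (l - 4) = l^5 - 2*l^4 - 6*l^3 - 9*l^2 + l + 12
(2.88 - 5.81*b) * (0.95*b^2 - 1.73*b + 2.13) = -5.5195*b^3 + 12.7873*b^2 - 17.3577*b + 6.1344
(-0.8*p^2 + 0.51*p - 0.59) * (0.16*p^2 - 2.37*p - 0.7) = -0.128*p^4 + 1.9776*p^3 - 0.7431*p^2 + 1.0413*p + 0.413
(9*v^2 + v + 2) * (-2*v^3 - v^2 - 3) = -18*v^5 - 11*v^4 - 5*v^3 - 29*v^2 - 3*v - 6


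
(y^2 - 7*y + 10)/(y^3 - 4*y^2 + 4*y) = (y - 5)/(y*(y - 2))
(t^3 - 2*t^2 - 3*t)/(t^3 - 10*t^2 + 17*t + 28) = t*(t - 3)/(t^2 - 11*t + 28)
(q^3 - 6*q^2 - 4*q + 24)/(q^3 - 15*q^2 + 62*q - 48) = (q^2 - 4)/(q^2 - 9*q + 8)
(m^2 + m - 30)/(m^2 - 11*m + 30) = (m + 6)/(m - 6)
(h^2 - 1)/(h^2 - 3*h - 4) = (h - 1)/(h - 4)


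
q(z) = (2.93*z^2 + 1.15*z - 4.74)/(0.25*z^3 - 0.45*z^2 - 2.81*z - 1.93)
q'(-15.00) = -0.04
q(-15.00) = -0.70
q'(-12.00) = -0.07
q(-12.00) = -0.87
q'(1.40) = -1.36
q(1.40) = -0.43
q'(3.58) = -6.87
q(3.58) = -5.87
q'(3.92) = -15.10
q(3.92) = -9.33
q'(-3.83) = -1.02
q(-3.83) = -2.86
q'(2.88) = -2.63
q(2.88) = -2.94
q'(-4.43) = -0.65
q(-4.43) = -2.38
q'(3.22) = -3.88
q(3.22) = -4.02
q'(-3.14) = -2.19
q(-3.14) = -3.89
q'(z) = (5.86*z + 1.15)/(0.25*z^3 - 0.45*z^2 - 2.81*z - 1.93) + (-0.75*z^2 + 0.9*z + 2.81)*(2.93*z^2 + 1.15*z - 4.74)/(0.25*z^3 - 0.45*z^2 - 2.81*z - 1.93)^2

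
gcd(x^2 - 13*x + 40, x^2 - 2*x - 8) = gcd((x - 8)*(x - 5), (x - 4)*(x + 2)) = 1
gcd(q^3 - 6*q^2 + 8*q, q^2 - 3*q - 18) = 1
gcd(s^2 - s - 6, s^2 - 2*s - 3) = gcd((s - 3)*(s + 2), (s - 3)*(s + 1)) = s - 3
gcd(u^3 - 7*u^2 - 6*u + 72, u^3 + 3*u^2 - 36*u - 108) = u^2 - 3*u - 18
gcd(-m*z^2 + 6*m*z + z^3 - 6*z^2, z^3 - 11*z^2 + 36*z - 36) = z - 6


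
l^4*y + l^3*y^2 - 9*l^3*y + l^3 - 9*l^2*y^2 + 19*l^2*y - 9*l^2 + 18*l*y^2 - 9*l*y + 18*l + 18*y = (l - 6)*(l - 3)*(l + y)*(l*y + 1)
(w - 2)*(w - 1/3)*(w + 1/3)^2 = w^4 - 5*w^3/3 - 7*w^2/9 + 5*w/27 + 2/27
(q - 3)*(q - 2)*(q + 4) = q^3 - q^2 - 14*q + 24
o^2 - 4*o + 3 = (o - 3)*(o - 1)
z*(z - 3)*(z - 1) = z^3 - 4*z^2 + 3*z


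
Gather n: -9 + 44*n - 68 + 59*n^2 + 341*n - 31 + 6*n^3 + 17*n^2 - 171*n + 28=6*n^3 + 76*n^2 + 214*n - 80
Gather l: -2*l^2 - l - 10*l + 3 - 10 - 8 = -2*l^2 - 11*l - 15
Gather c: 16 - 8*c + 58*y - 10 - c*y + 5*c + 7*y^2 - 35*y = c*(-y - 3) + 7*y^2 + 23*y + 6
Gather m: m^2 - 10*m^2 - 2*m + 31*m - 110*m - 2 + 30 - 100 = -9*m^2 - 81*m - 72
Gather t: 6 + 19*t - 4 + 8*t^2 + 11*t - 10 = 8*t^2 + 30*t - 8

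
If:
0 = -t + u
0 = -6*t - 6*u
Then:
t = 0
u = 0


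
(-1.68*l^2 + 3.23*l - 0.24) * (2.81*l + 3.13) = -4.7208*l^3 + 3.8179*l^2 + 9.4355*l - 0.7512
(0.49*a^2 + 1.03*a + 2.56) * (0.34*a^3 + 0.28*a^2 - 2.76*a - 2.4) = 0.1666*a^5 + 0.4874*a^4 - 0.1936*a^3 - 3.302*a^2 - 9.5376*a - 6.144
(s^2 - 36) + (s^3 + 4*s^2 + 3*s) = s^3 + 5*s^2 + 3*s - 36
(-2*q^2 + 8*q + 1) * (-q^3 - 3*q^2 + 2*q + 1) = 2*q^5 - 2*q^4 - 29*q^3 + 11*q^2 + 10*q + 1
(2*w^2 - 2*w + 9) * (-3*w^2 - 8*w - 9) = -6*w^4 - 10*w^3 - 29*w^2 - 54*w - 81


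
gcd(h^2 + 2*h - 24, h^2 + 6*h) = h + 6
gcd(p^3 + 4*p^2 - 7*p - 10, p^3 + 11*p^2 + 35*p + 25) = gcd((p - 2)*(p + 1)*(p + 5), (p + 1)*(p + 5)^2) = p^2 + 6*p + 5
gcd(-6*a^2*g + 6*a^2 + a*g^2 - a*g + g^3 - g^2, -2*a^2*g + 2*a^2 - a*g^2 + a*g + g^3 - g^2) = 2*a*g - 2*a - g^2 + g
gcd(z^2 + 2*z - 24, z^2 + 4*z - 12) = z + 6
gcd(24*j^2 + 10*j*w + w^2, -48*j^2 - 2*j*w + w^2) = 6*j + w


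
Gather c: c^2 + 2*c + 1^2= c^2 + 2*c + 1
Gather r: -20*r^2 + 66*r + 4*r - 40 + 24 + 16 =-20*r^2 + 70*r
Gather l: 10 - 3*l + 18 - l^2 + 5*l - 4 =-l^2 + 2*l + 24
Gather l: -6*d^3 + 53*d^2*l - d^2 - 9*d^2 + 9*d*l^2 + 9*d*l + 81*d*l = -6*d^3 - 10*d^2 + 9*d*l^2 + l*(53*d^2 + 90*d)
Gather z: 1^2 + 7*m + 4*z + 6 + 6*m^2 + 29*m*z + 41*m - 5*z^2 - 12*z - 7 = 6*m^2 + 48*m - 5*z^2 + z*(29*m - 8)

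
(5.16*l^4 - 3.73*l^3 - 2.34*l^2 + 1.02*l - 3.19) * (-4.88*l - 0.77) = -25.1808*l^5 + 14.2292*l^4 + 14.2913*l^3 - 3.1758*l^2 + 14.7818*l + 2.4563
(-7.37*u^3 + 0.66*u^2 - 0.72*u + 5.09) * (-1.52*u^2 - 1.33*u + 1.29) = 11.2024*u^5 + 8.7989*u^4 - 9.2907*u^3 - 5.9278*u^2 - 7.6985*u + 6.5661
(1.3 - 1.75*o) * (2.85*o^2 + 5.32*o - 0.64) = -4.9875*o^3 - 5.605*o^2 + 8.036*o - 0.832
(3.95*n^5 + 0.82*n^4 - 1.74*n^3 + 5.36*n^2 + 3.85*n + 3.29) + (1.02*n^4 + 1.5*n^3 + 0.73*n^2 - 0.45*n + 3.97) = 3.95*n^5 + 1.84*n^4 - 0.24*n^3 + 6.09*n^2 + 3.4*n + 7.26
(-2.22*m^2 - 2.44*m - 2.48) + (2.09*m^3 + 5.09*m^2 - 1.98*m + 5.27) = 2.09*m^3 + 2.87*m^2 - 4.42*m + 2.79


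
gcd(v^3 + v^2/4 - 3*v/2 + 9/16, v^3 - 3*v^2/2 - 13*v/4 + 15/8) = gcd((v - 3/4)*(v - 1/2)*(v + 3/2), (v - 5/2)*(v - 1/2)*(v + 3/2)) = v^2 + v - 3/4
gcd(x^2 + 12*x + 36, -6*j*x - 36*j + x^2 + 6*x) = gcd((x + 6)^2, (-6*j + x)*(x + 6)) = x + 6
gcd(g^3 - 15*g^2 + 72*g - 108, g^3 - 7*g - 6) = g - 3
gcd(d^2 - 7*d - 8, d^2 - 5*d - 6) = d + 1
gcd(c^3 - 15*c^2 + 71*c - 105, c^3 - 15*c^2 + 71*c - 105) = c^3 - 15*c^2 + 71*c - 105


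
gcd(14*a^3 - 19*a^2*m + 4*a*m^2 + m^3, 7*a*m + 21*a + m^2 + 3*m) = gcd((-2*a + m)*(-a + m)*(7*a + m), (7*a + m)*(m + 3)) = 7*a + m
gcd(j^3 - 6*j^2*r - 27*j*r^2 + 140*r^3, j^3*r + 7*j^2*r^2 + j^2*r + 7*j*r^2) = 1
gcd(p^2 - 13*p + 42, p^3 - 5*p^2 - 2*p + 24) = 1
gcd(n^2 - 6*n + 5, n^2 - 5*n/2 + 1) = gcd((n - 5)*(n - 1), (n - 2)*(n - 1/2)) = 1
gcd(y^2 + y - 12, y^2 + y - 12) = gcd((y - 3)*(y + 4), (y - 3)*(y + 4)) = y^2 + y - 12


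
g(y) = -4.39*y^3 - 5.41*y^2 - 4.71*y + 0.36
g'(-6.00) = -413.91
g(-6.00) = 782.10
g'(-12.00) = -1771.35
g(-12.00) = 6863.76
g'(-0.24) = -2.87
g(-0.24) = 1.24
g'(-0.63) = -3.12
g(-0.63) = 2.28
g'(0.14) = -6.48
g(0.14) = -0.42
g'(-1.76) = -26.46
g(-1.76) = 15.82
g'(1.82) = -68.03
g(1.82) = -52.60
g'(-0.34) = -2.55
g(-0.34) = 1.51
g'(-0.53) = -2.67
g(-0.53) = 1.99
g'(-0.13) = -3.53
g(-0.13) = 0.89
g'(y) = -13.17*y^2 - 10.82*y - 4.71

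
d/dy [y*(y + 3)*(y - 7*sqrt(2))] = 3*y^2 - 14*sqrt(2)*y + 6*y - 21*sqrt(2)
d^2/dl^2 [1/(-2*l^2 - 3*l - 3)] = 2*(4*l^2 + 6*l - (4*l + 3)^2 + 6)/(2*l^2 + 3*l + 3)^3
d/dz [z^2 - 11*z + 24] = 2*z - 11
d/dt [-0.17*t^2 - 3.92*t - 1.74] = -0.34*t - 3.92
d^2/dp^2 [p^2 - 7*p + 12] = 2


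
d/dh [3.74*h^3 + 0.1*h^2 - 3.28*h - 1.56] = 11.22*h^2 + 0.2*h - 3.28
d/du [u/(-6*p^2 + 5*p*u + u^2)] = (-6*p^2 + 5*p*u + u^2 - u*(5*p + 2*u))/(-6*p^2 + 5*p*u + u^2)^2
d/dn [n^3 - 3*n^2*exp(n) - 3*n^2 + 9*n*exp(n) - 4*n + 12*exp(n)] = -3*n^2*exp(n) + 3*n^2 + 3*n*exp(n) - 6*n + 21*exp(n) - 4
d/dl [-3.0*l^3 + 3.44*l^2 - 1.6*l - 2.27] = -9.0*l^2 + 6.88*l - 1.6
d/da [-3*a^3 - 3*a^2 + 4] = 3*a*(-3*a - 2)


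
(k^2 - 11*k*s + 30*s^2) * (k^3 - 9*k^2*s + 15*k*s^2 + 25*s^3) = k^5 - 20*k^4*s + 144*k^3*s^2 - 410*k^2*s^3 + 175*k*s^4 + 750*s^5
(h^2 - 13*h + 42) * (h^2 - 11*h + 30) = h^4 - 24*h^3 + 215*h^2 - 852*h + 1260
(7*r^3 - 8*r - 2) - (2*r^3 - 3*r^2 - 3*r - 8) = 5*r^3 + 3*r^2 - 5*r + 6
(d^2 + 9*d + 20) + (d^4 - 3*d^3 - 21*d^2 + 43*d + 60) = d^4 - 3*d^3 - 20*d^2 + 52*d + 80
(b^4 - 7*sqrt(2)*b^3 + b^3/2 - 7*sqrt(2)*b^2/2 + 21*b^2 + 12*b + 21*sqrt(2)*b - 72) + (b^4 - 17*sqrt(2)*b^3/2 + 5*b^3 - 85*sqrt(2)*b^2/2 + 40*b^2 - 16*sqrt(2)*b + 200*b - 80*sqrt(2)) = 2*b^4 - 31*sqrt(2)*b^3/2 + 11*b^3/2 - 46*sqrt(2)*b^2 + 61*b^2 + 5*sqrt(2)*b + 212*b - 80*sqrt(2) - 72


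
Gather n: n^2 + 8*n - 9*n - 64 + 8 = n^2 - n - 56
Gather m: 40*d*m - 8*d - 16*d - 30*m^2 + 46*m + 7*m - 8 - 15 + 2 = -24*d - 30*m^2 + m*(40*d + 53) - 21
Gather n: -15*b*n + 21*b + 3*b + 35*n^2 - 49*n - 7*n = 24*b + 35*n^2 + n*(-15*b - 56)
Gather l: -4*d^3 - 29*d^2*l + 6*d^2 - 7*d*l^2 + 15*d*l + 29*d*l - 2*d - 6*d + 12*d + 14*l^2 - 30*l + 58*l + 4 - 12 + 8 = -4*d^3 + 6*d^2 + 4*d + l^2*(14 - 7*d) + l*(-29*d^2 + 44*d + 28)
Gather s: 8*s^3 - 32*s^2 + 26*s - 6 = 8*s^3 - 32*s^2 + 26*s - 6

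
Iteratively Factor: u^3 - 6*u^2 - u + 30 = (u - 5)*(u^2 - u - 6) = (u - 5)*(u - 3)*(u + 2)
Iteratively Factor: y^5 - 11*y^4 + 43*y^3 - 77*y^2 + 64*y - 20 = (y - 1)*(y^4 - 10*y^3 + 33*y^2 - 44*y + 20) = (y - 2)*(y - 1)*(y^3 - 8*y^2 + 17*y - 10) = (y - 5)*(y - 2)*(y - 1)*(y^2 - 3*y + 2) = (y - 5)*(y - 2)*(y - 1)^2*(y - 2)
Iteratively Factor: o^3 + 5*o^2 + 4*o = (o)*(o^2 + 5*o + 4) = o*(o + 4)*(o + 1)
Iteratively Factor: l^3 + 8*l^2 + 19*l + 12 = (l + 4)*(l^2 + 4*l + 3) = (l + 3)*(l + 4)*(l + 1)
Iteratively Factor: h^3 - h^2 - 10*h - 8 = (h + 1)*(h^2 - 2*h - 8) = (h + 1)*(h + 2)*(h - 4)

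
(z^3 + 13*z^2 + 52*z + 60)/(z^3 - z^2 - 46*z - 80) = (z + 6)/(z - 8)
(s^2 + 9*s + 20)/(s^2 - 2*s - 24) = (s + 5)/(s - 6)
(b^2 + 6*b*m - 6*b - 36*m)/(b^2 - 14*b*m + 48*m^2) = (b^2 + 6*b*m - 6*b - 36*m)/(b^2 - 14*b*m + 48*m^2)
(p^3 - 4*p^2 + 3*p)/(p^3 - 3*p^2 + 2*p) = (p - 3)/(p - 2)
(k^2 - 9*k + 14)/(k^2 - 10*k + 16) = (k - 7)/(k - 8)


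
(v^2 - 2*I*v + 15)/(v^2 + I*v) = (v^2 - 2*I*v + 15)/(v*(v + I))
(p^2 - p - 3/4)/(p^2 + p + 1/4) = (2*p - 3)/(2*p + 1)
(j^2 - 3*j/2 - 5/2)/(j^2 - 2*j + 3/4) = 2*(2*j^2 - 3*j - 5)/(4*j^2 - 8*j + 3)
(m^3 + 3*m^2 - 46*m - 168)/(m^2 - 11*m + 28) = (m^2 + 10*m + 24)/(m - 4)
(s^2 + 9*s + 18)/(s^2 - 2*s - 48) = (s + 3)/(s - 8)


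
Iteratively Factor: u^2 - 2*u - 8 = (u + 2)*(u - 4)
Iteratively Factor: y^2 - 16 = (y + 4)*(y - 4)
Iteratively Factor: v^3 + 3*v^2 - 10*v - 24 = (v + 2)*(v^2 + v - 12) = (v + 2)*(v + 4)*(v - 3)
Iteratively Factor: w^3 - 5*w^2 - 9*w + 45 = (w + 3)*(w^2 - 8*w + 15) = (w - 5)*(w + 3)*(w - 3)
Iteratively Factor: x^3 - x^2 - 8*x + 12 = (x - 2)*(x^2 + x - 6) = (x - 2)*(x + 3)*(x - 2)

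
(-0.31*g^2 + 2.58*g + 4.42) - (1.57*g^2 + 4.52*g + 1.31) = -1.88*g^2 - 1.94*g + 3.11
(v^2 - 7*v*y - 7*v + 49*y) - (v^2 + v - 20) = -7*v*y - 8*v + 49*y + 20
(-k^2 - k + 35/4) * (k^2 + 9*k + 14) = -k^4 - 10*k^3 - 57*k^2/4 + 259*k/4 + 245/2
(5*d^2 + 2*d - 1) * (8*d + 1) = 40*d^3 + 21*d^2 - 6*d - 1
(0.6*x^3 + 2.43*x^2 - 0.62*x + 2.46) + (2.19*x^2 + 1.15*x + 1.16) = 0.6*x^3 + 4.62*x^2 + 0.53*x + 3.62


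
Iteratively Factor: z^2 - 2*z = (z - 2)*(z)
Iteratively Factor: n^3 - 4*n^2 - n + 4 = (n - 1)*(n^2 - 3*n - 4) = (n - 4)*(n - 1)*(n + 1)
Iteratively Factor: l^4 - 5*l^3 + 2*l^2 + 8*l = (l - 4)*(l^3 - l^2 - 2*l) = (l - 4)*(l - 2)*(l^2 + l) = l*(l - 4)*(l - 2)*(l + 1)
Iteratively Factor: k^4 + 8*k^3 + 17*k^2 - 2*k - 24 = (k + 4)*(k^3 + 4*k^2 + k - 6) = (k + 3)*(k + 4)*(k^2 + k - 2) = (k + 2)*(k + 3)*(k + 4)*(k - 1)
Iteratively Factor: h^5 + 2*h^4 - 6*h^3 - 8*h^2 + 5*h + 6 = (h + 3)*(h^4 - h^3 - 3*h^2 + h + 2) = (h - 2)*(h + 3)*(h^3 + h^2 - h - 1) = (h - 2)*(h - 1)*(h + 3)*(h^2 + 2*h + 1) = (h - 2)*(h - 1)*(h + 1)*(h + 3)*(h + 1)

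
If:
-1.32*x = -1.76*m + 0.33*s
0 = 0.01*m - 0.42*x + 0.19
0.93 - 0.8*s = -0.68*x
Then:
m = 0.64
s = 1.56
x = 0.47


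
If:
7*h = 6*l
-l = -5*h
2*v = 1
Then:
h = 0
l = 0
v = 1/2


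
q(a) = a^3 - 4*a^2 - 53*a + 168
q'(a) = 3*a^2 - 8*a - 53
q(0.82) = 122.40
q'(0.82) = -57.54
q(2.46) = 28.30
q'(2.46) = -54.53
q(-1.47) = 234.09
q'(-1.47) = -34.76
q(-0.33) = 185.02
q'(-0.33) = -50.03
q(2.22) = 41.57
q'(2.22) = -55.97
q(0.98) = 113.16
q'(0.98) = -57.96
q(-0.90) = 211.73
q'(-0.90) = -43.37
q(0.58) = 136.11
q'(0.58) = -56.63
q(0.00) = 168.00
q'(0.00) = -53.00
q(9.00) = 96.00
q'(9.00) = 118.00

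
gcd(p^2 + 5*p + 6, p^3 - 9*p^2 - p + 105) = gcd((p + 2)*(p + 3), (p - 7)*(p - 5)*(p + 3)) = p + 3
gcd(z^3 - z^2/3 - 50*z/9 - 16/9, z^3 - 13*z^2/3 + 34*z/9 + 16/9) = z^2 - 7*z/3 - 8/9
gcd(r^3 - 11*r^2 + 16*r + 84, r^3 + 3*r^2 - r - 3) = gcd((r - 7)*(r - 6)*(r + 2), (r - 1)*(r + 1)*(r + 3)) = 1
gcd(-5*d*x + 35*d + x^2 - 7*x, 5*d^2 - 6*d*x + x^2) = -5*d + x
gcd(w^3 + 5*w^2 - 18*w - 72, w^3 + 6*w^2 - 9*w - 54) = w^2 + 9*w + 18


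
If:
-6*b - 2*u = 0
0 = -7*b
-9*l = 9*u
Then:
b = 0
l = 0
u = 0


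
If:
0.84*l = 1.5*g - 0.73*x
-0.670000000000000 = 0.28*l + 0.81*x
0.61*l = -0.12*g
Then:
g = -0.37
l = 0.07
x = -0.85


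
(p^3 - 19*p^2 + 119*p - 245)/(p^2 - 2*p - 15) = (p^2 - 14*p + 49)/(p + 3)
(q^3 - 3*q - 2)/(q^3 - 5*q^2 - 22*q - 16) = (q^2 - q - 2)/(q^2 - 6*q - 16)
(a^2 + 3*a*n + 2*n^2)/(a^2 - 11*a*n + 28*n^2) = (a^2 + 3*a*n + 2*n^2)/(a^2 - 11*a*n + 28*n^2)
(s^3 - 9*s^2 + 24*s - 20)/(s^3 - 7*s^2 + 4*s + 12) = (s^2 - 7*s + 10)/(s^2 - 5*s - 6)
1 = 1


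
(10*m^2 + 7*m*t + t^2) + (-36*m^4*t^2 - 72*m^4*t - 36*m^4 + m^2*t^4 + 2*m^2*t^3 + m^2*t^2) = -36*m^4*t^2 - 72*m^4*t - 36*m^4 + m^2*t^4 + 2*m^2*t^3 + m^2*t^2 + 10*m^2 + 7*m*t + t^2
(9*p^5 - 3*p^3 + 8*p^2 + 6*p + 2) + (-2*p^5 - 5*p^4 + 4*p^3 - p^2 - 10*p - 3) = 7*p^5 - 5*p^4 + p^3 + 7*p^2 - 4*p - 1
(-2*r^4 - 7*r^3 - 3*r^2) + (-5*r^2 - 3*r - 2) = -2*r^4 - 7*r^3 - 8*r^2 - 3*r - 2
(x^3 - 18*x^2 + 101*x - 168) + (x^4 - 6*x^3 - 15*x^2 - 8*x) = x^4 - 5*x^3 - 33*x^2 + 93*x - 168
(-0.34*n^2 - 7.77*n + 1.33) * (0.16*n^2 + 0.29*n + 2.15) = -0.0544*n^4 - 1.3418*n^3 - 2.7715*n^2 - 16.3198*n + 2.8595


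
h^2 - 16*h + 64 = (h - 8)^2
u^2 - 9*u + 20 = (u - 5)*(u - 4)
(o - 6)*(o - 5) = o^2 - 11*o + 30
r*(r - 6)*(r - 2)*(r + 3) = r^4 - 5*r^3 - 12*r^2 + 36*r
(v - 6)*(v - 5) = v^2 - 11*v + 30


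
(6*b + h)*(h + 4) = 6*b*h + 24*b + h^2 + 4*h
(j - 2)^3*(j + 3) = j^4 - 3*j^3 - 6*j^2 + 28*j - 24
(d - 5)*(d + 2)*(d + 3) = d^3 - 19*d - 30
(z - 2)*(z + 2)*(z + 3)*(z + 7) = z^4 + 10*z^3 + 17*z^2 - 40*z - 84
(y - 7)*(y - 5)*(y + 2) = y^3 - 10*y^2 + 11*y + 70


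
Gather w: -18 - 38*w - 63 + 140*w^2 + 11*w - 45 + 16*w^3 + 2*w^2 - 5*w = 16*w^3 + 142*w^2 - 32*w - 126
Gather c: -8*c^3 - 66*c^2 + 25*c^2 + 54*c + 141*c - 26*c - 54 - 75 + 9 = -8*c^3 - 41*c^2 + 169*c - 120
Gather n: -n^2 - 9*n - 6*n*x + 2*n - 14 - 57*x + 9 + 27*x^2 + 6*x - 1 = -n^2 + n*(-6*x - 7) + 27*x^2 - 51*x - 6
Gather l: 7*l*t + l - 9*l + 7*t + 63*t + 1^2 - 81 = l*(7*t - 8) + 70*t - 80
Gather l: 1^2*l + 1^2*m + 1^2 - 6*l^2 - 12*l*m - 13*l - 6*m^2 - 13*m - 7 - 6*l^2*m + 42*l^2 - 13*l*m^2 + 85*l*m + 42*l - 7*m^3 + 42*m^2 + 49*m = l^2*(36 - 6*m) + l*(-13*m^2 + 73*m + 30) - 7*m^3 + 36*m^2 + 37*m - 6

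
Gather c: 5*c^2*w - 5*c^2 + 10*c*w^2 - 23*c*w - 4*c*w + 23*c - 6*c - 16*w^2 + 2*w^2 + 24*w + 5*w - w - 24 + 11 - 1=c^2*(5*w - 5) + c*(10*w^2 - 27*w + 17) - 14*w^2 + 28*w - 14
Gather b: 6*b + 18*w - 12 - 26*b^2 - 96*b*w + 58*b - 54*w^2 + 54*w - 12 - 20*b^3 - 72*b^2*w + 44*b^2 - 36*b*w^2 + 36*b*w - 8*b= -20*b^3 + b^2*(18 - 72*w) + b*(-36*w^2 - 60*w + 56) - 54*w^2 + 72*w - 24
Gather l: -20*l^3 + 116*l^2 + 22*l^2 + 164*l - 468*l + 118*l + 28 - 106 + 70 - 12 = -20*l^3 + 138*l^2 - 186*l - 20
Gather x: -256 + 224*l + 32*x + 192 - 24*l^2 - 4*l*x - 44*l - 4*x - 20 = -24*l^2 + 180*l + x*(28 - 4*l) - 84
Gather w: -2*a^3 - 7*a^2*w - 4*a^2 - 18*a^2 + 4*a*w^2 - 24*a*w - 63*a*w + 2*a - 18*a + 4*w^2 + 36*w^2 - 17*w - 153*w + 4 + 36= -2*a^3 - 22*a^2 - 16*a + w^2*(4*a + 40) + w*(-7*a^2 - 87*a - 170) + 40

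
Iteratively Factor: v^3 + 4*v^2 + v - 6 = (v + 2)*(v^2 + 2*v - 3) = (v - 1)*(v + 2)*(v + 3)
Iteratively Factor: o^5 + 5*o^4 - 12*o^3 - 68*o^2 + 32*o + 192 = (o + 4)*(o^4 + o^3 - 16*o^2 - 4*o + 48) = (o - 3)*(o + 4)*(o^3 + 4*o^2 - 4*o - 16) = (o - 3)*(o + 2)*(o + 4)*(o^2 + 2*o - 8) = (o - 3)*(o + 2)*(o + 4)^2*(o - 2)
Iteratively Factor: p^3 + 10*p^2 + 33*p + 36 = (p + 4)*(p^2 + 6*p + 9) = (p + 3)*(p + 4)*(p + 3)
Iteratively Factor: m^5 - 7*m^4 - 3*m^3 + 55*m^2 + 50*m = (m + 1)*(m^4 - 8*m^3 + 5*m^2 + 50*m) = (m - 5)*(m + 1)*(m^3 - 3*m^2 - 10*m) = (m - 5)*(m + 1)*(m + 2)*(m^2 - 5*m) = (m - 5)^2*(m + 1)*(m + 2)*(m)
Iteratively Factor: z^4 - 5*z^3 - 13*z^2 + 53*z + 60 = (z + 1)*(z^3 - 6*z^2 - 7*z + 60) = (z - 5)*(z + 1)*(z^2 - z - 12) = (z - 5)*(z - 4)*(z + 1)*(z + 3)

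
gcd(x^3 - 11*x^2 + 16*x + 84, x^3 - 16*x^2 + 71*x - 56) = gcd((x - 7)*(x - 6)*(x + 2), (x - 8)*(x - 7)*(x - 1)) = x - 7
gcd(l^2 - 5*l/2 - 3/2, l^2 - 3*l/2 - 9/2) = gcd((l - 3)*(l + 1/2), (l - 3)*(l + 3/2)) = l - 3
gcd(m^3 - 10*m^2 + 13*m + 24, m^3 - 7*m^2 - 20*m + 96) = m^2 - 11*m + 24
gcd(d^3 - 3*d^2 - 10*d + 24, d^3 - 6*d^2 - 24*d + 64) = d - 2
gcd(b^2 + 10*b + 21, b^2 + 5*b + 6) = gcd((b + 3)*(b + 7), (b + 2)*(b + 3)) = b + 3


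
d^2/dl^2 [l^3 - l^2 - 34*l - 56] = 6*l - 2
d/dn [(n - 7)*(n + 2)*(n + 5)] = 3*n^2 - 39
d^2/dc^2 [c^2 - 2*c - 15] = 2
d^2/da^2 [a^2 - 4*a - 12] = 2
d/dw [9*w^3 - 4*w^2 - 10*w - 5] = 27*w^2 - 8*w - 10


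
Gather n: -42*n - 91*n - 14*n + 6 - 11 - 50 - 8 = -147*n - 63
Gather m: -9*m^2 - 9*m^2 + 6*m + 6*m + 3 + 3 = -18*m^2 + 12*m + 6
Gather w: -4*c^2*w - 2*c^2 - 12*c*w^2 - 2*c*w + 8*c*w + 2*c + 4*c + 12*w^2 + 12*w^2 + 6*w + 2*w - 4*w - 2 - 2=-2*c^2 + 6*c + w^2*(24 - 12*c) + w*(-4*c^2 + 6*c + 4) - 4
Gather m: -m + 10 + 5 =15 - m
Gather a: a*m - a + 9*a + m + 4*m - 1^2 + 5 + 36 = a*(m + 8) + 5*m + 40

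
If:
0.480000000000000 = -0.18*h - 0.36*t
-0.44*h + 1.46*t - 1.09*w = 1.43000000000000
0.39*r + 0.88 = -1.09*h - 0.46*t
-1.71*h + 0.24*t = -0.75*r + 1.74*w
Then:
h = 2.82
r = -6.90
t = -2.74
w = -6.12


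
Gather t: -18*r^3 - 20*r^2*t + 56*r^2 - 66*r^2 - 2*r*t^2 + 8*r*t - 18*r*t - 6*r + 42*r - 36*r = -18*r^3 - 10*r^2 - 2*r*t^2 + t*(-20*r^2 - 10*r)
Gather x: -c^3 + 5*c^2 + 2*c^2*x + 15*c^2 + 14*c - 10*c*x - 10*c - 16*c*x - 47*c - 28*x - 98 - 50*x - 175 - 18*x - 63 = -c^3 + 20*c^2 - 43*c + x*(2*c^2 - 26*c - 96) - 336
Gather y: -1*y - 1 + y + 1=0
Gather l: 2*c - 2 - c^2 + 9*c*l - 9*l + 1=-c^2 + 2*c + l*(9*c - 9) - 1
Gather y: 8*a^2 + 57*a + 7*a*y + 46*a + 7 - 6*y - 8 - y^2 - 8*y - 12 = 8*a^2 + 103*a - y^2 + y*(7*a - 14) - 13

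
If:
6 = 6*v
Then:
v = 1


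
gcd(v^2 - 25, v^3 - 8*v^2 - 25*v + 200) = v^2 - 25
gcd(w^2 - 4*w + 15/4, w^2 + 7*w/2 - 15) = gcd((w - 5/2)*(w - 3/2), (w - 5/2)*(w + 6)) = w - 5/2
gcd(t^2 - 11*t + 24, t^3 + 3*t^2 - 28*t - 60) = 1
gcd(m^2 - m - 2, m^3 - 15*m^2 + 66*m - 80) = m - 2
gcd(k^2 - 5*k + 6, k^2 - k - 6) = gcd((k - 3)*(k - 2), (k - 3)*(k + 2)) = k - 3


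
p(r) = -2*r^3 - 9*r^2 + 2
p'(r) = -6*r^2 - 18*r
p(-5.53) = 65.00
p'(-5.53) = -83.95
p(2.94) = -126.62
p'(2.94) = -104.78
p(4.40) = -342.61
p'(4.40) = -195.36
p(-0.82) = -2.95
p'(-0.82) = 10.73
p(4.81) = -428.79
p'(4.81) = -225.40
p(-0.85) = -3.27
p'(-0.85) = 10.96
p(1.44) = -22.63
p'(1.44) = -38.36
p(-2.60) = -23.69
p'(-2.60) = 6.24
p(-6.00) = 110.00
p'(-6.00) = -108.00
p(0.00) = 2.00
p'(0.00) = 0.00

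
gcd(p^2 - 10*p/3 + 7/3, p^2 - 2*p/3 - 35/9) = p - 7/3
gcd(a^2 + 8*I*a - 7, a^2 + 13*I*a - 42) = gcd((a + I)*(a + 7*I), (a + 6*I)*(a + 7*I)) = a + 7*I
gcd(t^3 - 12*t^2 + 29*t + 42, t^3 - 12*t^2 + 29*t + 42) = t^3 - 12*t^2 + 29*t + 42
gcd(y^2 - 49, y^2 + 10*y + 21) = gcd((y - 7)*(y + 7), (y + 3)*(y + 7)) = y + 7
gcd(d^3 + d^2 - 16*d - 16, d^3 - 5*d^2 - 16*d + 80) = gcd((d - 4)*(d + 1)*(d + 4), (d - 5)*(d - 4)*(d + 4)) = d^2 - 16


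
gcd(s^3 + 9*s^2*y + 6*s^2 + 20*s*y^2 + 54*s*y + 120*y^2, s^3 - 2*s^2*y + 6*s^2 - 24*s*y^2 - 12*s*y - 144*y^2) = s^2 + 4*s*y + 6*s + 24*y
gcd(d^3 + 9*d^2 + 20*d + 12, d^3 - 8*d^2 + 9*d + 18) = d + 1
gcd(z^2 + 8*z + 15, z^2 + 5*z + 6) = z + 3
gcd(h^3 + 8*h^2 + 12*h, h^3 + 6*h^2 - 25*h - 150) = h + 6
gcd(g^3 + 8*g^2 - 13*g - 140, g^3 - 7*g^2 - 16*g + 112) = g - 4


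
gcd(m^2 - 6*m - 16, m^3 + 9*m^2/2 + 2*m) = 1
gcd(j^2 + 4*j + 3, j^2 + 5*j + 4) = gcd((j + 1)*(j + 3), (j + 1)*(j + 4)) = j + 1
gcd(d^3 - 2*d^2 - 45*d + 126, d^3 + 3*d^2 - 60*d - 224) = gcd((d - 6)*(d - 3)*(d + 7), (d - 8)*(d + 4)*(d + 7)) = d + 7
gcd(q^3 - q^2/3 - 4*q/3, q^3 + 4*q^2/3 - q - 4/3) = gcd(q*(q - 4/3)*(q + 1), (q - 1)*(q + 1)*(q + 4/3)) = q + 1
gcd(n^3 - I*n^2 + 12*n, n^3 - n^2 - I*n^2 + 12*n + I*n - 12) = n^2 - I*n + 12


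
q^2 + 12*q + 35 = (q + 5)*(q + 7)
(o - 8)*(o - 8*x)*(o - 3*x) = o^3 - 11*o^2*x - 8*o^2 + 24*o*x^2 + 88*o*x - 192*x^2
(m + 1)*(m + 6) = m^2 + 7*m + 6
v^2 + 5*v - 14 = (v - 2)*(v + 7)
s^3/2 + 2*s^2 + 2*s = s*(s/2 + 1)*(s + 2)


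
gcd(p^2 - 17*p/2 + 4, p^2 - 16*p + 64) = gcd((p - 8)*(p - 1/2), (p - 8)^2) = p - 8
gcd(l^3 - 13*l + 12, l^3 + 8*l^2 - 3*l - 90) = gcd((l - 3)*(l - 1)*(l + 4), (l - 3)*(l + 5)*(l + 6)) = l - 3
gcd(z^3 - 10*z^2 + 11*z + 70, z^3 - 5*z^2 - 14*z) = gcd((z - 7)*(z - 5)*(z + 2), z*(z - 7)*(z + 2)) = z^2 - 5*z - 14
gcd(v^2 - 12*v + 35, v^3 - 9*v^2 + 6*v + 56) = v - 7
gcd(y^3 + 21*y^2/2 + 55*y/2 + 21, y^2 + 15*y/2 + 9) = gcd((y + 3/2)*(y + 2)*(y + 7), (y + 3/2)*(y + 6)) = y + 3/2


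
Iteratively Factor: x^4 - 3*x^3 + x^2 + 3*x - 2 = (x - 1)*(x^3 - 2*x^2 - x + 2) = (x - 1)^2*(x^2 - x - 2) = (x - 2)*(x - 1)^2*(x + 1)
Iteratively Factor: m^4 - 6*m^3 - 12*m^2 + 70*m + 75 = (m - 5)*(m^3 - m^2 - 17*m - 15) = (m - 5)*(m + 1)*(m^2 - 2*m - 15) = (m - 5)*(m + 1)*(m + 3)*(m - 5)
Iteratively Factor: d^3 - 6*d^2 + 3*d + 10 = (d - 5)*(d^2 - d - 2) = (d - 5)*(d - 2)*(d + 1)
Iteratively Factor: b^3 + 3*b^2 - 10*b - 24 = (b - 3)*(b^2 + 6*b + 8) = (b - 3)*(b + 2)*(b + 4)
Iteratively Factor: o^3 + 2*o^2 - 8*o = (o - 2)*(o^2 + 4*o) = (o - 2)*(o + 4)*(o)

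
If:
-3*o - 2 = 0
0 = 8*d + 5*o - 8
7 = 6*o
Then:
No Solution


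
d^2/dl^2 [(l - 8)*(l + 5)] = 2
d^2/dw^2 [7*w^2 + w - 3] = 14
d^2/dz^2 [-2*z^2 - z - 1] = -4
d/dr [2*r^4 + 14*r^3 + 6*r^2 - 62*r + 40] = 8*r^3 + 42*r^2 + 12*r - 62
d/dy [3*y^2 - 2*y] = 6*y - 2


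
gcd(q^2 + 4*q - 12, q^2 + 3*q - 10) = q - 2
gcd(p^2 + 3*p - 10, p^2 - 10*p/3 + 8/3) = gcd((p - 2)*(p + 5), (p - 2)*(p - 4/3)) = p - 2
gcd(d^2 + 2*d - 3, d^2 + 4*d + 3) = d + 3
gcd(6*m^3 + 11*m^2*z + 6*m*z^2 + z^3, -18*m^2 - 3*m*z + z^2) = 3*m + z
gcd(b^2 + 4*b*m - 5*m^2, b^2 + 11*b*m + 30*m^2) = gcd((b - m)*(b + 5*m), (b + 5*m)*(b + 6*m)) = b + 5*m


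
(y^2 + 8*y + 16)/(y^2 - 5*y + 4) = (y^2 + 8*y + 16)/(y^2 - 5*y + 4)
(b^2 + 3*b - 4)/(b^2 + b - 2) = (b + 4)/(b + 2)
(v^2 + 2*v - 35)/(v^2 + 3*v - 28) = (v - 5)/(v - 4)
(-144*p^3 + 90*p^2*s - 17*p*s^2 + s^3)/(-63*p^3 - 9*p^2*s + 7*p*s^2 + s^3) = (48*p^2 - 14*p*s + s^2)/(21*p^2 + 10*p*s + s^2)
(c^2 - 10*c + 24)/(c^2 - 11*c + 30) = (c - 4)/(c - 5)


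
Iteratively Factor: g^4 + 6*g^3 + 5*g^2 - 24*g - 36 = (g - 2)*(g^3 + 8*g^2 + 21*g + 18) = (g - 2)*(g + 3)*(g^2 + 5*g + 6) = (g - 2)*(g + 2)*(g + 3)*(g + 3)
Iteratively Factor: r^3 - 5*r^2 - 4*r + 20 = (r - 5)*(r^2 - 4) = (r - 5)*(r + 2)*(r - 2)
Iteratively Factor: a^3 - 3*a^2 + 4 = (a + 1)*(a^2 - 4*a + 4) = (a - 2)*(a + 1)*(a - 2)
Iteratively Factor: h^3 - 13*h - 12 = (h - 4)*(h^2 + 4*h + 3) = (h - 4)*(h + 1)*(h + 3)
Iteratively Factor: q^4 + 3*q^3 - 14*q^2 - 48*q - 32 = (q + 4)*(q^3 - q^2 - 10*q - 8) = (q + 1)*(q + 4)*(q^2 - 2*q - 8) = (q + 1)*(q + 2)*(q + 4)*(q - 4)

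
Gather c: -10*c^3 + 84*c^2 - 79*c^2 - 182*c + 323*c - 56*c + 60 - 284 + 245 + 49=-10*c^3 + 5*c^2 + 85*c + 70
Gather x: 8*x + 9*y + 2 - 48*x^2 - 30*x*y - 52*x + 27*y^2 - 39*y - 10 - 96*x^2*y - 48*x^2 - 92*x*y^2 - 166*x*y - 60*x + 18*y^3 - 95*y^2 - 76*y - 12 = x^2*(-96*y - 96) + x*(-92*y^2 - 196*y - 104) + 18*y^3 - 68*y^2 - 106*y - 20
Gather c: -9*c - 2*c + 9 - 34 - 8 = -11*c - 33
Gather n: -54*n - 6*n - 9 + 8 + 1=-60*n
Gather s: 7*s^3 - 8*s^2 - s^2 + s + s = 7*s^3 - 9*s^2 + 2*s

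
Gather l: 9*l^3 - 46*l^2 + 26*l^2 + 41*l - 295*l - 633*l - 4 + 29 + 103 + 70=9*l^3 - 20*l^2 - 887*l + 198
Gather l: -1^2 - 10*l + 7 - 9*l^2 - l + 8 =-9*l^2 - 11*l + 14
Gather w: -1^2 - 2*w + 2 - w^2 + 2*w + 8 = 9 - w^2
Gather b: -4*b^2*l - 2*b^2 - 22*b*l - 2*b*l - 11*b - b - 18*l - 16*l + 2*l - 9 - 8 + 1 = b^2*(-4*l - 2) + b*(-24*l - 12) - 32*l - 16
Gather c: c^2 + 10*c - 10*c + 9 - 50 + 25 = c^2 - 16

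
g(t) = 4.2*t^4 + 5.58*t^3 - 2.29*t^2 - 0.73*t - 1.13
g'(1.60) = 103.61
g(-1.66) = 0.14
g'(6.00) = 4203.23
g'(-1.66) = -23.85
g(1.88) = 78.95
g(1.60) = 42.22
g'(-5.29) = -1995.05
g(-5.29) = 2401.67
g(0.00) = -1.13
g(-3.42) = 325.96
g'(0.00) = -0.73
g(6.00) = 6560.53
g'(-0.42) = 2.90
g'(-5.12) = -1793.31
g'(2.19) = 245.98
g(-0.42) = -1.51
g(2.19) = 141.51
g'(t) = 16.8*t^3 + 16.74*t^2 - 4.58*t - 0.73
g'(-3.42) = -461.30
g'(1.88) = 161.46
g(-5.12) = 2079.86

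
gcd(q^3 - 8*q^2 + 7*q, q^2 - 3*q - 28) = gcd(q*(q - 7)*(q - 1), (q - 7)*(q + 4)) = q - 7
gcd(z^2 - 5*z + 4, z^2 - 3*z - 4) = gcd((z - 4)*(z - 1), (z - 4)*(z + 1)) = z - 4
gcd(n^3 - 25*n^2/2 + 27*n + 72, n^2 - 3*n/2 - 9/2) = n + 3/2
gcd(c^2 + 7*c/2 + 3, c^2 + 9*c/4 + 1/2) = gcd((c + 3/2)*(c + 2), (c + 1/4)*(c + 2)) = c + 2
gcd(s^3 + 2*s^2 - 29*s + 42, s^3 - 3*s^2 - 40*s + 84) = s - 2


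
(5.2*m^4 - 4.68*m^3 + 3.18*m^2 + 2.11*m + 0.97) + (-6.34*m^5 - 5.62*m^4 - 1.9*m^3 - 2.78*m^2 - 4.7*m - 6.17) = -6.34*m^5 - 0.42*m^4 - 6.58*m^3 + 0.4*m^2 - 2.59*m - 5.2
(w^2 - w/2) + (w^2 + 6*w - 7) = 2*w^2 + 11*w/2 - 7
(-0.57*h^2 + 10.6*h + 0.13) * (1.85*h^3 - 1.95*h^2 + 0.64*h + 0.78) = -1.0545*h^5 + 20.7215*h^4 - 20.7943*h^3 + 6.0859*h^2 + 8.3512*h + 0.1014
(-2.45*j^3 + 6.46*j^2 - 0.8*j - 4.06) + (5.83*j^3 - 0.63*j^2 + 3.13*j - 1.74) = 3.38*j^3 + 5.83*j^2 + 2.33*j - 5.8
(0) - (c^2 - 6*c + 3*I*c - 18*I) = -c^2 + 6*c - 3*I*c + 18*I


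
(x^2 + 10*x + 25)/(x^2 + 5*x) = (x + 5)/x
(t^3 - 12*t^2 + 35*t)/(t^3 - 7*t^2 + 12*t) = (t^2 - 12*t + 35)/(t^2 - 7*t + 12)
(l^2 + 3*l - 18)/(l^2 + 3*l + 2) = (l^2 + 3*l - 18)/(l^2 + 3*l + 2)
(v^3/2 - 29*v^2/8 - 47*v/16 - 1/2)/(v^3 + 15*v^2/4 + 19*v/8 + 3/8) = (v - 8)/(2*(v + 3))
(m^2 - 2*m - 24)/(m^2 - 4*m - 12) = (m + 4)/(m + 2)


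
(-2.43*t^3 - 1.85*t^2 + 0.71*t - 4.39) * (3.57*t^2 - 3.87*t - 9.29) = -8.6751*t^5 + 2.7996*t^4 + 32.2689*t^3 - 1.2335*t^2 + 10.3934*t + 40.7831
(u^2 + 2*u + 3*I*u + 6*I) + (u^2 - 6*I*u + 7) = 2*u^2 + 2*u - 3*I*u + 7 + 6*I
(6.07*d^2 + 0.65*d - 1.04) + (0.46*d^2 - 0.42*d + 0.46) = 6.53*d^2 + 0.23*d - 0.58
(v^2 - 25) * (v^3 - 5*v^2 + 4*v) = v^5 - 5*v^4 - 21*v^3 + 125*v^2 - 100*v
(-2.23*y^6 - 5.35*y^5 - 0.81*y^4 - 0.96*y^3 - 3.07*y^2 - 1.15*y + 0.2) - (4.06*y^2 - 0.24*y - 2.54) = -2.23*y^6 - 5.35*y^5 - 0.81*y^4 - 0.96*y^3 - 7.13*y^2 - 0.91*y + 2.74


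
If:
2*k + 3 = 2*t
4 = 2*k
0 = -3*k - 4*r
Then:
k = 2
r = -3/2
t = 7/2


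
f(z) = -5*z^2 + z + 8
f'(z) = 1 - 10*z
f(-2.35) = -21.96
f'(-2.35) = 24.50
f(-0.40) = 6.80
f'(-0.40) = 5.00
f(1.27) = 1.21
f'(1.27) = -11.70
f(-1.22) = -0.66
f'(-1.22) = 13.20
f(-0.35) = 7.04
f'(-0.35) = 4.50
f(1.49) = -1.61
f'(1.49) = -13.90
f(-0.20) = 7.60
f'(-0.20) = 3.00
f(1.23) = 1.67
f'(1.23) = -11.30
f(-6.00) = -178.00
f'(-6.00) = 61.00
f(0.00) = 8.00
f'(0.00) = 1.00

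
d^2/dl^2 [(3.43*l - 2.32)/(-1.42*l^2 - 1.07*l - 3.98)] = (-(2.84*l + 1.07)*(3.43*l - 2.32)*(5.68*l + 2.14) + (29.2236*l + 0.751400000000002)*(1.42*l^2 + 1.07*l + 3.98))/(1.42*l^2 + 1.07*l + 3.98)^3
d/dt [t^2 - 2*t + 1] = 2*t - 2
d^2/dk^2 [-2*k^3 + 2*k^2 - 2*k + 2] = 4 - 12*k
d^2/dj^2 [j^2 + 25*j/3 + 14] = 2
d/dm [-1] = 0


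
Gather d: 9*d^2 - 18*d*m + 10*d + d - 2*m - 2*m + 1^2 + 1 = 9*d^2 + d*(11 - 18*m) - 4*m + 2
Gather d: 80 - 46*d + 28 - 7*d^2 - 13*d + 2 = -7*d^2 - 59*d + 110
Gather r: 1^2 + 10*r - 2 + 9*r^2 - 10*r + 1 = 9*r^2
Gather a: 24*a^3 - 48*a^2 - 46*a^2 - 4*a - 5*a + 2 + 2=24*a^3 - 94*a^2 - 9*a + 4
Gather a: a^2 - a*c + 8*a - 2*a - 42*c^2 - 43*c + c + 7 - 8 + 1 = a^2 + a*(6 - c) - 42*c^2 - 42*c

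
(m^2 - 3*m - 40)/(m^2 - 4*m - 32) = (m + 5)/(m + 4)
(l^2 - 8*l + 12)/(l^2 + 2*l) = (l^2 - 8*l + 12)/(l*(l + 2))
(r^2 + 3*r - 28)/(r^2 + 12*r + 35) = (r - 4)/(r + 5)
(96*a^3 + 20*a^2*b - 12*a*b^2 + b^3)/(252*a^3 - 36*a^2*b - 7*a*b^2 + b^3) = (16*a^2 + 6*a*b - b^2)/(42*a^2 + a*b - b^2)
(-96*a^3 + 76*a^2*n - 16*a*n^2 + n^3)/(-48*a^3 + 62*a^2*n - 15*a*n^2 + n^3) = (2*a - n)/(a - n)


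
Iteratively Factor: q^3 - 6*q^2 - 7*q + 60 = (q + 3)*(q^2 - 9*q + 20) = (q - 5)*(q + 3)*(q - 4)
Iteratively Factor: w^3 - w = (w)*(w^2 - 1) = w*(w - 1)*(w + 1)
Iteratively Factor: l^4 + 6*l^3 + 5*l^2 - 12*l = (l - 1)*(l^3 + 7*l^2 + 12*l) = (l - 1)*(l + 4)*(l^2 + 3*l) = (l - 1)*(l + 3)*(l + 4)*(l)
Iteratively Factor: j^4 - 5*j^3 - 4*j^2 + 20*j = (j - 2)*(j^3 - 3*j^2 - 10*j) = (j - 2)*(j + 2)*(j^2 - 5*j) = (j - 5)*(j - 2)*(j + 2)*(j)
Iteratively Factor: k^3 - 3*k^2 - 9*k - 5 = (k + 1)*(k^2 - 4*k - 5) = (k + 1)^2*(k - 5)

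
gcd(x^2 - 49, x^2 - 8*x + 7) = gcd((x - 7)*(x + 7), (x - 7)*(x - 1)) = x - 7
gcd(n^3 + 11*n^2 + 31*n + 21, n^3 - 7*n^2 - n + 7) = n + 1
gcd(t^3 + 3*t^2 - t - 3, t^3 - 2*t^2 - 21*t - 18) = t^2 + 4*t + 3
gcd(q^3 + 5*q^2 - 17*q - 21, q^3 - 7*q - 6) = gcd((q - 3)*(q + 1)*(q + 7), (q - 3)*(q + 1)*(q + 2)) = q^2 - 2*q - 3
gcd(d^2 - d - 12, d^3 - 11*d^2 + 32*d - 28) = 1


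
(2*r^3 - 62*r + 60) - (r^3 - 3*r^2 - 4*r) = r^3 + 3*r^2 - 58*r + 60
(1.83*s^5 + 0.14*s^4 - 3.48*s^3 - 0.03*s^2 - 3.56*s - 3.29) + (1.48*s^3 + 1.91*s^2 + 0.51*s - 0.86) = 1.83*s^5 + 0.14*s^4 - 2.0*s^3 + 1.88*s^2 - 3.05*s - 4.15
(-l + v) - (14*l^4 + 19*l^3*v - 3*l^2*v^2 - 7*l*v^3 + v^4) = -14*l^4 - 19*l^3*v + 3*l^2*v^2 + 7*l*v^3 - l - v^4 + v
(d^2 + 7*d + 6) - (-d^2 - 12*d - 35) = 2*d^2 + 19*d + 41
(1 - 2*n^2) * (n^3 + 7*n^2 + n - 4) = -2*n^5 - 14*n^4 - n^3 + 15*n^2 + n - 4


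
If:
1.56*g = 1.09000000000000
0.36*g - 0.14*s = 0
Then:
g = 0.70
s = 1.80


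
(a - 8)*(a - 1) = a^2 - 9*a + 8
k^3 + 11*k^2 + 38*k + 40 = (k + 2)*(k + 4)*(k + 5)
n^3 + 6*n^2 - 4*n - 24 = (n - 2)*(n + 2)*(n + 6)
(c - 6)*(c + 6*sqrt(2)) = c^2 - 6*c + 6*sqrt(2)*c - 36*sqrt(2)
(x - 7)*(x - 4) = x^2 - 11*x + 28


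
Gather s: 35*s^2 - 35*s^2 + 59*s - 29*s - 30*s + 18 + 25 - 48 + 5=0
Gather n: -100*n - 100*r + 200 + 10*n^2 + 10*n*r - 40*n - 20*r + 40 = 10*n^2 + n*(10*r - 140) - 120*r + 240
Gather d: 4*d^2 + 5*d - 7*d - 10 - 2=4*d^2 - 2*d - 12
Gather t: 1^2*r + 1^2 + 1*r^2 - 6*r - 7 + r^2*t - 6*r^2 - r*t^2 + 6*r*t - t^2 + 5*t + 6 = -5*r^2 - 5*r + t^2*(-r - 1) + t*(r^2 + 6*r + 5)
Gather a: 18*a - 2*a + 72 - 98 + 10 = 16*a - 16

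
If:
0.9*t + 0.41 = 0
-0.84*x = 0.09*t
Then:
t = -0.46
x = 0.05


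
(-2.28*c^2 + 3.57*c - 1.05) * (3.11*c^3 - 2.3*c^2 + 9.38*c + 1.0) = -7.0908*c^5 + 16.3467*c^4 - 32.8629*c^3 + 33.6216*c^2 - 6.279*c - 1.05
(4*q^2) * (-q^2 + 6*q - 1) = -4*q^4 + 24*q^3 - 4*q^2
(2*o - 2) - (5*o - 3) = 1 - 3*o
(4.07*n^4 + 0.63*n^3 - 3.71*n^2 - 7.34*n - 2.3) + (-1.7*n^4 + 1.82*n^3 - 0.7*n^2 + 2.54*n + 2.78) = 2.37*n^4 + 2.45*n^3 - 4.41*n^2 - 4.8*n + 0.48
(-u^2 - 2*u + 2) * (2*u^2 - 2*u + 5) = -2*u^4 - 2*u^3 + 3*u^2 - 14*u + 10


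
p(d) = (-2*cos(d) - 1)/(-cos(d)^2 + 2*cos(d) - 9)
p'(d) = (-2*sin(d)*cos(d) + 2*sin(d))*(-2*cos(d) - 1)/(-cos(d)^2 + 2*cos(d) - 9)^2 + 2*sin(d)/(-cos(d)^2 + 2*cos(d) - 9) = 2*(cos(d)^2 + cos(d) - 10)*sin(d)/(sin(d)^2 + 2*cos(d) - 10)^2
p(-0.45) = 0.35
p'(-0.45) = 0.11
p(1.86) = 0.04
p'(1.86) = -0.21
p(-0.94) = 0.27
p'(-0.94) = 0.22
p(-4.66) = 0.10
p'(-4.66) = -0.24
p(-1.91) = 0.03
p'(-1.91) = 0.20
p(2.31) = -0.03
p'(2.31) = -0.13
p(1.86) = 0.04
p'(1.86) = -0.21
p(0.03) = 0.37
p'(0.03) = -0.01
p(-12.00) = 0.33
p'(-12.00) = -0.14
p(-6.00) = 0.36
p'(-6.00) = -0.07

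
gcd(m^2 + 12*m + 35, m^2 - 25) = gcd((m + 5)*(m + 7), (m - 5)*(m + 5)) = m + 5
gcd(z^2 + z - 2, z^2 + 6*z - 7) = z - 1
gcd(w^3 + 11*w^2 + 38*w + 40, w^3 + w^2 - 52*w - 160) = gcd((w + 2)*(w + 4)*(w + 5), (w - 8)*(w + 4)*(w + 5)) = w^2 + 9*w + 20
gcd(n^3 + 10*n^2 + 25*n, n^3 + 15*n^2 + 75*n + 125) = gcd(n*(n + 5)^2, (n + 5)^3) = n^2 + 10*n + 25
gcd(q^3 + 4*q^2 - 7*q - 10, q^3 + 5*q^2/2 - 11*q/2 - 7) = q^2 - q - 2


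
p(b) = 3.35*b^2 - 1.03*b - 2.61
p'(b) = 6.7*b - 1.03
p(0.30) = -2.62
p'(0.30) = 0.98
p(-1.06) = 2.25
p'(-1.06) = -8.13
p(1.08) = 0.19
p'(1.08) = 6.21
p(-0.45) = -1.47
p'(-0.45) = -4.04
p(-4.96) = 84.91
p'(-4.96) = -34.26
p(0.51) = -2.26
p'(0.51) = 2.39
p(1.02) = -0.18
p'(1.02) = 5.80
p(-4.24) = 61.98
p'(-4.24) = -29.44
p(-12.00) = 492.15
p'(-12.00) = -81.43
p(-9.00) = 278.01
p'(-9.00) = -61.33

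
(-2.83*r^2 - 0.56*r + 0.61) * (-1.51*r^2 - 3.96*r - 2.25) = 4.2733*r^4 + 12.0524*r^3 + 7.664*r^2 - 1.1556*r - 1.3725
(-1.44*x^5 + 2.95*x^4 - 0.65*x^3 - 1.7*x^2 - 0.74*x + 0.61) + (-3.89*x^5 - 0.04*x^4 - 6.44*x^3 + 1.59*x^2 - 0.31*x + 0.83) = -5.33*x^5 + 2.91*x^4 - 7.09*x^3 - 0.11*x^2 - 1.05*x + 1.44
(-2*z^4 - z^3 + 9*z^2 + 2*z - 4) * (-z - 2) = 2*z^5 + 5*z^4 - 7*z^3 - 20*z^2 + 8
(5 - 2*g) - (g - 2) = 7 - 3*g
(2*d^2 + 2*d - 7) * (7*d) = 14*d^3 + 14*d^2 - 49*d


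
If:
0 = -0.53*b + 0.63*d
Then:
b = 1.18867924528302*d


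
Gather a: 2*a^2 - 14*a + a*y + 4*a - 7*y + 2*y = 2*a^2 + a*(y - 10) - 5*y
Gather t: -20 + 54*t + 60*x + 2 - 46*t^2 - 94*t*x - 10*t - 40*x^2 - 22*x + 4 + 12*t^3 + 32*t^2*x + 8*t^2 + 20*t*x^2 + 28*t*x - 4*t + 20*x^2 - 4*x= 12*t^3 + t^2*(32*x - 38) + t*(20*x^2 - 66*x + 40) - 20*x^2 + 34*x - 14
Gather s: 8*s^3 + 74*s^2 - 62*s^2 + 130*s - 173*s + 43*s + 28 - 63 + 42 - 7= 8*s^3 + 12*s^2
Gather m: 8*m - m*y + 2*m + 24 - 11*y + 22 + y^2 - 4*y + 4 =m*(10 - y) + y^2 - 15*y + 50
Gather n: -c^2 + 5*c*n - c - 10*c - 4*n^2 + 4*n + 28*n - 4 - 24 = -c^2 - 11*c - 4*n^2 + n*(5*c + 32) - 28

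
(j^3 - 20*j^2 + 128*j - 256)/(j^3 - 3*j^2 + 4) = (j^3 - 20*j^2 + 128*j - 256)/(j^3 - 3*j^2 + 4)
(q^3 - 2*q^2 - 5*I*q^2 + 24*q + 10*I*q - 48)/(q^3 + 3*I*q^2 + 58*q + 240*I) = (q^2 + q*(-2 + 3*I) - 6*I)/(q^2 + 11*I*q - 30)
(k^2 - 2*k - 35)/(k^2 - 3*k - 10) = (-k^2 + 2*k + 35)/(-k^2 + 3*k + 10)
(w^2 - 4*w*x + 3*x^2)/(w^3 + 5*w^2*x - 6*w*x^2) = (w - 3*x)/(w*(w + 6*x))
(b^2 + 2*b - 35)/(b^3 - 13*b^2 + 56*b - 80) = (b + 7)/(b^2 - 8*b + 16)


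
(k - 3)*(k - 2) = k^2 - 5*k + 6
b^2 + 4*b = b*(b + 4)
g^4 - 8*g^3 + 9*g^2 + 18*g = g*(g - 6)*(g - 3)*(g + 1)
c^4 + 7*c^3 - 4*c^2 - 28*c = c*(c - 2)*(c + 2)*(c + 7)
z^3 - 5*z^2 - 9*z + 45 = (z - 5)*(z - 3)*(z + 3)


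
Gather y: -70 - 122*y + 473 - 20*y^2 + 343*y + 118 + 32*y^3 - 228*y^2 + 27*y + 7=32*y^3 - 248*y^2 + 248*y + 528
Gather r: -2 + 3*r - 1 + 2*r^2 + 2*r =2*r^2 + 5*r - 3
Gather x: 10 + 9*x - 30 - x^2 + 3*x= -x^2 + 12*x - 20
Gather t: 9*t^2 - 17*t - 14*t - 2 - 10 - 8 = 9*t^2 - 31*t - 20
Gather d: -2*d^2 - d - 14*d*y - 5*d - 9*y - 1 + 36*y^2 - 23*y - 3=-2*d^2 + d*(-14*y - 6) + 36*y^2 - 32*y - 4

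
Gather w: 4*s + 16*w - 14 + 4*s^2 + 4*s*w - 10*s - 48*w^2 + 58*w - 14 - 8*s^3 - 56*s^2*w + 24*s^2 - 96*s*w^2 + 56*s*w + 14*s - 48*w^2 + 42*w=-8*s^3 + 28*s^2 + 8*s + w^2*(-96*s - 96) + w*(-56*s^2 + 60*s + 116) - 28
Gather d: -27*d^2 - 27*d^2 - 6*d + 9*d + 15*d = -54*d^2 + 18*d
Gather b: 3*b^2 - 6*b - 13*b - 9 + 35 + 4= 3*b^2 - 19*b + 30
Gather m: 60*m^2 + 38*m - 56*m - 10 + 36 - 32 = 60*m^2 - 18*m - 6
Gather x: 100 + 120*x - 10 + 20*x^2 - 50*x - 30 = 20*x^2 + 70*x + 60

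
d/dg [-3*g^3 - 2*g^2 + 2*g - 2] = -9*g^2 - 4*g + 2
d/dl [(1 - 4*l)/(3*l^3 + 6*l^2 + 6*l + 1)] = (24*l^3 + 15*l^2 - 12*l - 10)/(9*l^6 + 36*l^5 + 72*l^4 + 78*l^3 + 48*l^2 + 12*l + 1)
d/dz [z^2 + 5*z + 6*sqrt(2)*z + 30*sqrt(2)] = 2*z + 5 + 6*sqrt(2)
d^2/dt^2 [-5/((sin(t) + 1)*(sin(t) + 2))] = 5*(4*sin(t)^3 + 5*sin(t)^2 - 10*sin(t) - 14)/((sin(t) + 1)^2*(sin(t) + 2)^3)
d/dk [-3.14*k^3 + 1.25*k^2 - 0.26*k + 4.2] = -9.42*k^2 + 2.5*k - 0.26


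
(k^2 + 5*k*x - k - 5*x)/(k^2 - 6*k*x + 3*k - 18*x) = (k^2 + 5*k*x - k - 5*x)/(k^2 - 6*k*x + 3*k - 18*x)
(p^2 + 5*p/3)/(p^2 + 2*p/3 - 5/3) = p/(p - 1)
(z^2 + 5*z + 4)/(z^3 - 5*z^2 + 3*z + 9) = (z + 4)/(z^2 - 6*z + 9)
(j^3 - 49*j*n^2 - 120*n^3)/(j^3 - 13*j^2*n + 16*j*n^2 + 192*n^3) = (j + 5*n)/(j - 8*n)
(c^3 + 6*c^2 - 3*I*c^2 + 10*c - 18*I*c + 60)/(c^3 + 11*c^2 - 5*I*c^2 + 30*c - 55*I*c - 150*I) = (c + 2*I)/(c + 5)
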